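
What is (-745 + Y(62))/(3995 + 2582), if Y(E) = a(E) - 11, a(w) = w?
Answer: -694/6577 ≈ -0.10552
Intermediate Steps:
Y(E) = -11 + E (Y(E) = E - 11 = -11 + E)
(-745 + Y(62))/(3995 + 2582) = (-745 + (-11 + 62))/(3995 + 2582) = (-745 + 51)/6577 = -694*1/6577 = -694/6577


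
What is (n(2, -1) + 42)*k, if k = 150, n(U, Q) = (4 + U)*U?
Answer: 8100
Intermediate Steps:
n(U, Q) = U*(4 + U)
(n(2, -1) + 42)*k = (2*(4 + 2) + 42)*150 = (2*6 + 42)*150 = (12 + 42)*150 = 54*150 = 8100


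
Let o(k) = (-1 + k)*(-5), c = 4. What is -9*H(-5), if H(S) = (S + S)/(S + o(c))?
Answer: -9/2 ≈ -4.5000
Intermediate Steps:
o(k) = 5 - 5*k
H(S) = 2*S/(-15 + S) (H(S) = (S + S)/(S + (5 - 5*4)) = (2*S)/(S + (5 - 20)) = (2*S)/(S - 15) = (2*S)/(-15 + S) = 2*S/(-15 + S))
-9*H(-5) = -18*(-5)/(-15 - 5) = -18*(-5)/(-20) = -18*(-5)*(-1)/20 = -9*½ = -9/2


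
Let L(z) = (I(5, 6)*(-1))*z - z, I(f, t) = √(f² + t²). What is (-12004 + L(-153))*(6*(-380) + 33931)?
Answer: -375096001 + 4842603*√61 ≈ -3.3727e+8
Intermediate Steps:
L(z) = -z - z*√61 (L(z) = (√(5² + 6²)*(-1))*z - z = (√(25 + 36)*(-1))*z - z = (√61*(-1))*z - z = (-√61)*z - z = -z*√61 - z = -z - z*√61)
(-12004 + L(-153))*(6*(-380) + 33931) = (-12004 - 1*(-153)*(1 + √61))*(6*(-380) + 33931) = (-12004 + (153 + 153*√61))*(-2280 + 33931) = (-11851 + 153*√61)*31651 = -375096001 + 4842603*√61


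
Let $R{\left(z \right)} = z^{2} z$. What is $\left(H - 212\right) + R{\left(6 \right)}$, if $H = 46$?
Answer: $50$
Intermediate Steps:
$R{\left(z \right)} = z^{3}$
$\left(H - 212\right) + R{\left(6 \right)} = \left(46 - 212\right) + 6^{3} = -166 + 216 = 50$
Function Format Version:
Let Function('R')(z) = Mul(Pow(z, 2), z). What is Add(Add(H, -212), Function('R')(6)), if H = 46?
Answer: 50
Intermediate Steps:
Function('R')(z) = Pow(z, 3)
Add(Add(H, -212), Function('R')(6)) = Add(Add(46, -212), Pow(6, 3)) = Add(-166, 216) = 50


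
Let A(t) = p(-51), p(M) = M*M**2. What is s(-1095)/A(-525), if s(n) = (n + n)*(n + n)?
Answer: -532900/14739 ≈ -36.156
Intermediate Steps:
p(M) = M**3
A(t) = -132651 (A(t) = (-51)**3 = -132651)
s(n) = 4*n**2 (s(n) = (2*n)*(2*n) = 4*n**2)
s(-1095)/A(-525) = (4*(-1095)**2)/(-132651) = (4*1199025)*(-1/132651) = 4796100*(-1/132651) = -532900/14739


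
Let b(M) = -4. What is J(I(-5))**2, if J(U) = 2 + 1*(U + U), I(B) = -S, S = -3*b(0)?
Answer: 484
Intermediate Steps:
S = 12 (S = -3*(-4) = 12)
I(B) = -12 (I(B) = -1*12 = -12)
J(U) = 2 + 2*U (J(U) = 2 + 1*(2*U) = 2 + 2*U)
J(I(-5))**2 = (2 + 2*(-12))**2 = (2 - 24)**2 = (-22)**2 = 484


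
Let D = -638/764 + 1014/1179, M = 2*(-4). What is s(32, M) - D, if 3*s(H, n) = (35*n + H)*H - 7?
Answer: -132495785/50042 ≈ -2647.7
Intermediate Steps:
M = -8
s(H, n) = -7/3 + H*(H + 35*n)/3 (s(H, n) = ((35*n + H)*H - 7)/3 = ((H + 35*n)*H - 7)/3 = (H*(H + 35*n) - 7)/3 = (-7 + H*(H + 35*n))/3 = -7/3 + H*(H + 35*n)/3)
D = 3749/150126 (D = -638*1/764 + 1014*(1/1179) = -319/382 + 338/393 = 3749/150126 ≈ 0.024972)
s(32, M) - D = (-7/3 + (⅓)*32² + (35/3)*32*(-8)) - 1*3749/150126 = (-7/3 + (⅓)*1024 - 8960/3) - 3749/150126 = (-7/3 + 1024/3 - 8960/3) - 3749/150126 = -7943/3 - 3749/150126 = -132495785/50042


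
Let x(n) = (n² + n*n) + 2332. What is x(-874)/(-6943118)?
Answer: -765042/3471559 ≈ -0.22037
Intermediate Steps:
x(n) = 2332 + 2*n² (x(n) = (n² + n²) + 2332 = 2*n² + 2332 = 2332 + 2*n²)
x(-874)/(-6943118) = (2332 + 2*(-874)²)/(-6943118) = (2332 + 2*763876)*(-1/6943118) = (2332 + 1527752)*(-1/6943118) = 1530084*(-1/6943118) = -765042/3471559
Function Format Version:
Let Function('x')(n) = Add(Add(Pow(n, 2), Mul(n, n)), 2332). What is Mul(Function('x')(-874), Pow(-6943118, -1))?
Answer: Rational(-765042, 3471559) ≈ -0.22037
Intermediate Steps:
Function('x')(n) = Add(2332, Mul(2, Pow(n, 2))) (Function('x')(n) = Add(Add(Pow(n, 2), Pow(n, 2)), 2332) = Add(Mul(2, Pow(n, 2)), 2332) = Add(2332, Mul(2, Pow(n, 2))))
Mul(Function('x')(-874), Pow(-6943118, -1)) = Mul(Add(2332, Mul(2, Pow(-874, 2))), Pow(-6943118, -1)) = Mul(Add(2332, Mul(2, 763876)), Rational(-1, 6943118)) = Mul(Add(2332, 1527752), Rational(-1, 6943118)) = Mul(1530084, Rational(-1, 6943118)) = Rational(-765042, 3471559)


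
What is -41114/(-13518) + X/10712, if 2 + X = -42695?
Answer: -68382439/72402408 ≈ -0.94448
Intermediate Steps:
X = -42697 (X = -2 - 42695 = -42697)
-41114/(-13518) + X/10712 = -41114/(-13518) - 42697/10712 = -41114*(-1/13518) - 42697*1/10712 = 20557/6759 - 42697/10712 = -68382439/72402408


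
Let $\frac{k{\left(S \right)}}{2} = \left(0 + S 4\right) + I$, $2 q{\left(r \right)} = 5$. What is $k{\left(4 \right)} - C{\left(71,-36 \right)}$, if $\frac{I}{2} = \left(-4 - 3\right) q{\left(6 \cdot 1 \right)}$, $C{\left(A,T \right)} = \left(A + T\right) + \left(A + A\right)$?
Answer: $-215$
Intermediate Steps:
$q{\left(r \right)} = \frac{5}{2}$ ($q{\left(r \right)} = \frac{1}{2} \cdot 5 = \frac{5}{2}$)
$C{\left(A,T \right)} = T + 3 A$ ($C{\left(A,T \right)} = \left(A + T\right) + 2 A = T + 3 A$)
$I = -35$ ($I = 2 \left(-4 - 3\right) \frac{5}{2} = 2 \left(\left(-7\right) \frac{5}{2}\right) = 2 \left(- \frac{35}{2}\right) = -35$)
$k{\left(S \right)} = -70 + 8 S$ ($k{\left(S \right)} = 2 \left(\left(0 + S 4\right) - 35\right) = 2 \left(\left(0 + 4 S\right) - 35\right) = 2 \left(4 S - 35\right) = 2 \left(-35 + 4 S\right) = -70 + 8 S$)
$k{\left(4 \right)} - C{\left(71,-36 \right)} = \left(-70 + 8 \cdot 4\right) - \left(-36 + 3 \cdot 71\right) = \left(-70 + 32\right) - \left(-36 + 213\right) = -38 - 177 = -215$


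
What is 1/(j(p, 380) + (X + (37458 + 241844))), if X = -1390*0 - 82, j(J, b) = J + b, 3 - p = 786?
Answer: 1/278817 ≈ 3.5866e-6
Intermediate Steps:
p = -783 (p = 3 - 1*786 = 3 - 786 = -783)
X = -82 (X = -278*0 - 82 = 0 - 82 = -82)
1/(j(p, 380) + (X + (37458 + 241844))) = 1/((-783 + 380) + (-82 + (37458 + 241844))) = 1/(-403 + (-82 + 279302)) = 1/(-403 + 279220) = 1/278817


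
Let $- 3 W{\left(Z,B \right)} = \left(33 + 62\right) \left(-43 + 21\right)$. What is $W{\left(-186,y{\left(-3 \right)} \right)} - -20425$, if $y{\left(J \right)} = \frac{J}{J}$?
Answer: $\frac{63365}{3} \approx 21122.0$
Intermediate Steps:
$y{\left(J \right)} = 1$
$W{\left(Z,B \right)} = \frac{2090}{3}$ ($W{\left(Z,B \right)} = - \frac{\left(33 + 62\right) \left(-43 + 21\right)}{3} = - \frac{95 \left(-22\right)}{3} = \left(- \frac{1}{3}\right) \left(-2090\right) = \frac{2090}{3}$)
$W{\left(-186,y{\left(-3 \right)} \right)} - -20425 = \frac{2090}{3} - -20425 = \frac{2090}{3} + 20425 = \frac{63365}{3}$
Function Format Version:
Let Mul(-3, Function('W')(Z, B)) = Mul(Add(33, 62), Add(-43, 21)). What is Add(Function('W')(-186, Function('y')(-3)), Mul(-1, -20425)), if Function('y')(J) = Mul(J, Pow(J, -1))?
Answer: Rational(63365, 3) ≈ 21122.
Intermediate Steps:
Function('y')(J) = 1
Function('W')(Z, B) = Rational(2090, 3) (Function('W')(Z, B) = Mul(Rational(-1, 3), Mul(Add(33, 62), Add(-43, 21))) = Mul(Rational(-1, 3), Mul(95, -22)) = Mul(Rational(-1, 3), -2090) = Rational(2090, 3))
Add(Function('W')(-186, Function('y')(-3)), Mul(-1, -20425)) = Add(Rational(2090, 3), Mul(-1, -20425)) = Add(Rational(2090, 3), 20425) = Rational(63365, 3)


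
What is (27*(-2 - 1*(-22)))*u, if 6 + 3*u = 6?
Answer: 0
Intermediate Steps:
u = 0 (u = -2 + (1/3)*6 = -2 + 2 = 0)
(27*(-2 - 1*(-22)))*u = (27*(-2 - 1*(-22)))*0 = (27*(-2 + 22))*0 = (27*20)*0 = 540*0 = 0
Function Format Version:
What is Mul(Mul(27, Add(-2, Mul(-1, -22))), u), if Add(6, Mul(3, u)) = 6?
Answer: 0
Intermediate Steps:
u = 0 (u = Add(-2, Mul(Rational(1, 3), 6)) = Add(-2, 2) = 0)
Mul(Mul(27, Add(-2, Mul(-1, -22))), u) = Mul(Mul(27, Add(-2, Mul(-1, -22))), 0) = Mul(Mul(27, Add(-2, 22)), 0) = Mul(Mul(27, 20), 0) = Mul(540, 0) = 0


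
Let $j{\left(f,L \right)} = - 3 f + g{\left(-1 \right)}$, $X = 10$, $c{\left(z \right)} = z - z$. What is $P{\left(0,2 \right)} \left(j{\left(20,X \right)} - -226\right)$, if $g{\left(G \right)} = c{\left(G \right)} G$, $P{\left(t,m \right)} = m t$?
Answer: $0$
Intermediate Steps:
$c{\left(z \right)} = 0$
$g{\left(G \right)} = 0$ ($g{\left(G \right)} = 0 G = 0$)
$j{\left(f,L \right)} = - 3 f$ ($j{\left(f,L \right)} = - 3 f + 0 = - 3 f$)
$P{\left(0,2 \right)} \left(j{\left(20,X \right)} - -226\right) = 2 \cdot 0 \left(\left(-3\right) 20 - -226\right) = 0 \left(-60 + 226\right) = 0 \cdot 166 = 0$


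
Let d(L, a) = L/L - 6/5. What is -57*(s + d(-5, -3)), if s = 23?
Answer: -6498/5 ≈ -1299.6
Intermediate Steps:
d(L, a) = -1/5 (d(L, a) = 1 - 6*1/5 = 1 - 6/5 = -1/5)
-57*(s + d(-5, -3)) = -57*(23 - 1/5) = -57*114/5 = -6498/5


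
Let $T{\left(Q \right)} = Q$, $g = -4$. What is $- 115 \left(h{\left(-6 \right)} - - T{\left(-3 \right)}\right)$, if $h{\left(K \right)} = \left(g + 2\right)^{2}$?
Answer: $-115$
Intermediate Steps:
$h{\left(K \right)} = 4$ ($h{\left(K \right)} = \left(-4 + 2\right)^{2} = \left(-2\right)^{2} = 4$)
$- 115 \left(h{\left(-6 \right)} - - T{\left(-3 \right)}\right) = - 115 \left(4 - \left(-1\right) \left(-3\right)\right) = - 115 \left(4 - 3\right) = \left(-115\right) 1 = -115$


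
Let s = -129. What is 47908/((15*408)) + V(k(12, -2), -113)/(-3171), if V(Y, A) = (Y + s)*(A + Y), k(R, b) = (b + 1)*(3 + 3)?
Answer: 638077/231030 ≈ 2.7619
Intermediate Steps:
k(R, b) = 6 + 6*b (k(R, b) = (1 + b)*6 = 6 + 6*b)
V(Y, A) = (-129 + Y)*(A + Y) (V(Y, A) = (Y - 129)*(A + Y) = (-129 + Y)*(A + Y))
47908/((15*408)) + V(k(12, -2), -113)/(-3171) = 47908/((15*408)) + ((6 + 6*(-2))² - 129*(-113) - 129*(6 + 6*(-2)) - 113*(6 + 6*(-2)))/(-3171) = 47908/6120 + ((6 - 12)² + 14577 - 129*(6 - 12) - 113*(6 - 12))*(-1/3171) = 47908*(1/6120) + ((-6)² + 14577 - 129*(-6) - 113*(-6))*(-1/3171) = 11977/1530 + (36 + 14577 + 774 + 678)*(-1/3171) = 11977/1530 + 16065*(-1/3171) = 11977/1530 - 765/151 = 638077/231030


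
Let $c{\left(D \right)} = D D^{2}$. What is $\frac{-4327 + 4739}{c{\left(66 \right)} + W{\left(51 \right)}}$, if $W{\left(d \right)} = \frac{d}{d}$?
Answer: $\frac{412}{287497} \approx 0.0014331$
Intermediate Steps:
$c{\left(D \right)} = D^{3}$
$W{\left(d \right)} = 1$
$\frac{-4327 + 4739}{c{\left(66 \right)} + W{\left(51 \right)}} = \frac{-4327 + 4739}{66^{3} + 1} = \frac{412}{287496 + 1} = \frac{412}{287497}$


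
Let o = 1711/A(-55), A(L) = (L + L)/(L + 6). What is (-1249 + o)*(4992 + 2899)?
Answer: -422570941/110 ≈ -3.8416e+6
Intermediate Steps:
A(L) = 2*L/(6 + L) (A(L) = (2*L)/(6 + L) = 2*L/(6 + L))
o = 83839/110 (o = 1711/((2*(-55)/(6 - 55))) = 1711/((2*(-55)/(-49))) = 1711/((2*(-55)*(-1/49))) = 1711/(110/49) = 1711*(49/110) = 83839/110 ≈ 762.17)
(-1249 + o)*(4992 + 2899) = (-1249 + 83839/110)*(4992 + 2899) = -53551/110*7891 = -422570941/110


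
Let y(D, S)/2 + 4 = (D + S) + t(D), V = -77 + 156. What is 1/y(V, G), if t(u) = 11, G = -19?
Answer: 1/134 ≈ 0.0074627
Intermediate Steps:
V = 79
y(D, S) = 14 + 2*D + 2*S (y(D, S) = -8 + 2*((D + S) + 11) = -8 + 2*(11 + D + S) = -8 + (22 + 2*D + 2*S) = 14 + 2*D + 2*S)
1/y(V, G) = 1/(14 + 2*79 + 2*(-19)) = 1/(14 + 158 - 38) = 1/134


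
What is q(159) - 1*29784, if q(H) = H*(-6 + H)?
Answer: -5457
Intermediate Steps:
q(159) - 1*29784 = 159*(-6 + 159) - 1*29784 = 159*153 - 29784 = 24327 - 29784 = -5457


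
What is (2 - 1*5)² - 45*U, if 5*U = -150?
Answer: 1359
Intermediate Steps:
U = -30 (U = (⅕)*(-150) = -30)
(2 - 1*5)² - 45*U = (2 - 1*5)² - 45*(-30) = (2 - 5)² + 1350 = (-3)² + 1350 = 9 + 1350 = 1359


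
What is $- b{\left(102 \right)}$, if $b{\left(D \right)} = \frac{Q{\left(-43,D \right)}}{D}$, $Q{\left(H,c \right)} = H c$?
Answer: $43$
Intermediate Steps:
$b{\left(D \right)} = -43$ ($b{\left(D \right)} = \frac{\left(-43\right) D}{D} = -43$)
$- b{\left(102 \right)} = \left(-1\right) \left(-43\right) = 43$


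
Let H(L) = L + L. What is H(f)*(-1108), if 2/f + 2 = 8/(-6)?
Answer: 6648/5 ≈ 1329.6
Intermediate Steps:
f = -⅗ (f = 2/(-2 + 8/(-6)) = 2/(-2 + 8*(-⅙)) = 2/(-2 - 4/3) = 2/(-10/3) = 2*(-3/10) = -⅗ ≈ -0.60000)
H(L) = 2*L
H(f)*(-1108) = (2*(-⅗))*(-1108) = -6/5*(-1108) = 6648/5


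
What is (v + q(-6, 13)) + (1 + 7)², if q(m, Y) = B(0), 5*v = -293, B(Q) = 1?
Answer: 32/5 ≈ 6.4000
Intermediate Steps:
v = -293/5 (v = (⅕)*(-293) = -293/5 ≈ -58.600)
q(m, Y) = 1
(v + q(-6, 13)) + (1 + 7)² = (-293/5 + 1) + (1 + 7)² = -288/5 + 8² = -288/5 + 64 = 32/5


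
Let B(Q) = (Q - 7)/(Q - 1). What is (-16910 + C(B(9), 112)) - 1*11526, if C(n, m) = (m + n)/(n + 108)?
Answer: -12312339/433 ≈ -28435.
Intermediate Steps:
B(Q) = (-7 + Q)/(-1 + Q)
C(n, m) = (m + n)/(108 + n)
(-16910 + C(B(9), 112)) - 1*11526 = (-16910 + (112 + (-7 + 9)/(-1 + 9))/(108 + (-7 + 9)/(-1 + 9))) - 1*11526 = (-16910 + (112 + 2/8)/(108 + 2/8)) - 11526 = (-16910 + (112 + (1/8)*2)/(108 + (1/8)*2)) - 11526 = (-16910 + (112 + 1/4)/(108 + 1/4)) - 11526 = (-16910 + (449/4)/(433/4)) - 11526 = (-16910 + (4/433)*(449/4)) - 11526 = (-16910 + 449/433) - 11526 = -7321581/433 - 11526 = -12312339/433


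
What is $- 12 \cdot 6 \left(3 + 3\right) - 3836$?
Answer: $-4268$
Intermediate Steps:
$- 12 \cdot 6 \left(3 + 3\right) - 3836 = - 12 \cdot 6 \cdot 6 - 3836 = \left(-12\right) 36 - 3836 = -432 - 3836 = -4268$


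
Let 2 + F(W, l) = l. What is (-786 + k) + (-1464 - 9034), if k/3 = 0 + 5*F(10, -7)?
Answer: -11419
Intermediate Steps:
F(W, l) = -2 + l
k = -135 (k = 3*(0 + 5*(-2 - 7)) = 3*(0 + 5*(-9)) = 3*(0 - 45) = 3*(-45) = -135)
(-786 + k) + (-1464 - 9034) = (-786 - 135) + (-1464 - 9034) = -921 - 10498 = -11419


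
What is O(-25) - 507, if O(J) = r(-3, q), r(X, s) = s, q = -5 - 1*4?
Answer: -516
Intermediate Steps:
q = -9 (q = -5 - 4 = -9)
O(J) = -9
O(-25) - 507 = -9 - 507 = -516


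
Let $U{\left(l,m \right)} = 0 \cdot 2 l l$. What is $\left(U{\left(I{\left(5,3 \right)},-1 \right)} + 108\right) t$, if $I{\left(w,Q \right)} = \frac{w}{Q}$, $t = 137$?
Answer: $14796$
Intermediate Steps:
$U{\left(l,m \right)} = 0$ ($U{\left(l,m \right)} = 0 l^{2} = 0$)
$\left(U{\left(I{\left(5,3 \right)},-1 \right)} + 108\right) t = \left(0 + 108\right) 137 = 108 \cdot 137 = 14796$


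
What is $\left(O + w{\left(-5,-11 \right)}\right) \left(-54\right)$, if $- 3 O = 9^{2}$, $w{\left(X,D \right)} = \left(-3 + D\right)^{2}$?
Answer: $-9126$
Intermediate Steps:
$O = -27$ ($O = - \frac{9^{2}}{3} = \left(- \frac{1}{3}\right) 81 = -27$)
$\left(O + w{\left(-5,-11 \right)}\right) \left(-54\right) = \left(-27 + \left(-3 - 11\right)^{2}\right) \left(-54\right) = \left(-27 + \left(-14\right)^{2}\right) \left(-54\right) = \left(-27 + 196\right) \left(-54\right) = 169 \left(-54\right) = -9126$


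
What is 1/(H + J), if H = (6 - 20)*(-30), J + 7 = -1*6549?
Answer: -1/6136 ≈ -0.00016297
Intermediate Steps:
J = -6556 (J = -7 - 1*6549 = -7 - 6549 = -6556)
H = 420 (H = -14*(-30) = 420)
1/(H + J) = 1/(420 - 6556) = 1/(-6136) = -1/6136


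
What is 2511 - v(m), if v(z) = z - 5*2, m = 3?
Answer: 2518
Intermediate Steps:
v(z) = -10 + z (v(z) = z - 10 = -10 + z)
2511 - v(m) = 2511 - (-10 + 3) = 2511 - 1*(-7) = 2511 + 7 = 2518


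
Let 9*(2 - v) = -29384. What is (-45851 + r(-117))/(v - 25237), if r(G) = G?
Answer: 413712/197731 ≈ 2.0923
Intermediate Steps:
v = 29402/9 (v = 2 - 1/9*(-29384) = 2 + 29384/9 = 29402/9 ≈ 3266.9)
(-45851 + r(-117))/(v - 25237) = (-45851 - 117)/(29402/9 - 25237) = -45968/(-197731/9) = -45968*(-9/197731) = 413712/197731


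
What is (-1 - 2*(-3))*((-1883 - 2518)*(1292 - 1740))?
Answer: 9858240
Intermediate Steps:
(-1 - 2*(-3))*((-1883 - 2518)*(1292 - 1740)) = (-1 + 6)*(-4401*(-448)) = 5*1971648 = 9858240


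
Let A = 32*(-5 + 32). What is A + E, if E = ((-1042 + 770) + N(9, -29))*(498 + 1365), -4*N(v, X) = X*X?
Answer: -3590271/4 ≈ -8.9757e+5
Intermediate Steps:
N(v, X) = -X²/4 (N(v, X) = -X*X/4 = -X²/4)
E = -3593727/4 (E = ((-1042 + 770) - ¼*(-29)²)*(498 + 1365) = (-272 - ¼*841)*1863 = (-272 - 841/4)*1863 = -1929/4*1863 = -3593727/4 ≈ -8.9843e+5)
A = 864 (A = 32*27 = 864)
A + E = 864 - 3593727/4 = -3590271/4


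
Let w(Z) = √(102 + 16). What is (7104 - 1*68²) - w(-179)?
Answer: 2480 - √118 ≈ 2469.1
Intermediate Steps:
w(Z) = √118
(7104 - 1*68²) - w(-179) = (7104 - 1*68²) - √118 = (7104 - 1*4624) - √118 = (7104 - 4624) - √118 = 2480 - √118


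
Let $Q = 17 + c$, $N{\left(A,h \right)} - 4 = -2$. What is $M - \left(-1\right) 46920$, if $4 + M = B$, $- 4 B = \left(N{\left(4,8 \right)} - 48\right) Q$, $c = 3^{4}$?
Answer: $48043$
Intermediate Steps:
$c = 81$
$N{\left(A,h \right)} = 2$ ($N{\left(A,h \right)} = 4 - 2 = 2$)
$Q = 98$ ($Q = 17 + 81 = 98$)
$B = 1127$ ($B = - \frac{\left(2 - 48\right) 98}{4} = - \frac{\left(-46\right) 98}{4} = \left(- \frac{1}{4}\right) \left(-4508\right) = 1127$)
$M = 1123$ ($M = -4 + 1127 = 1123$)
$M - \left(-1\right) 46920 = 1123 - \left(-1\right) 46920 = 1123 - -46920 = 1123 + 46920 = 48043$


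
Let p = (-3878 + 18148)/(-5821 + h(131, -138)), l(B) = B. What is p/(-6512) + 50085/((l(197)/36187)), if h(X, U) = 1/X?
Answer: 900000966527267789/97824794320 ≈ 9.2001e+6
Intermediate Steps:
p = -186937/76255 (p = (-3878 + 18148)/(-5821 + 1/131) = 14270/(-5821 + 1/131) = 14270/(-762550/131) = 14270*(-131/762550) = -186937/76255 ≈ -2.4515)
p/(-6512) + 50085/((l(197)/36187)) = -186937/76255/(-6512) + 50085/((197/36187)) = -186937/76255*(-1/6512) + 50085/((197*(1/36187))) = 186937/496572560 + 50085/(197/36187) = 186937/496572560 + 50085*(36187/197) = 186937/496572560 + 1812425895/197 = 900000966527267789/97824794320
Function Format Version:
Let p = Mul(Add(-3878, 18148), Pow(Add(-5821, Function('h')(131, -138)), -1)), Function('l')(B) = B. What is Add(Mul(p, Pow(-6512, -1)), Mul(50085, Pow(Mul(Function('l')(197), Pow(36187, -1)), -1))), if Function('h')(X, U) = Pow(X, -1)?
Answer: Rational(900000966527267789, 97824794320) ≈ 9.2001e+6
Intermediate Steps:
p = Rational(-186937, 76255) (p = Mul(Add(-3878, 18148), Pow(Add(-5821, Pow(131, -1)), -1)) = Mul(14270, Pow(Add(-5821, Rational(1, 131)), -1)) = Mul(14270, Pow(Rational(-762550, 131), -1)) = Mul(14270, Rational(-131, 762550)) = Rational(-186937, 76255) ≈ -2.4515)
Add(Mul(p, Pow(-6512, -1)), Mul(50085, Pow(Mul(Function('l')(197), Pow(36187, -1)), -1))) = Add(Mul(Rational(-186937, 76255), Pow(-6512, -1)), Mul(50085, Pow(Mul(197, Pow(36187, -1)), -1))) = Add(Mul(Rational(-186937, 76255), Rational(-1, 6512)), Mul(50085, Pow(Mul(197, Rational(1, 36187)), -1))) = Add(Rational(186937, 496572560), Mul(50085, Pow(Rational(197, 36187), -1))) = Add(Rational(186937, 496572560), Mul(50085, Rational(36187, 197))) = Add(Rational(186937, 496572560), Rational(1812425895, 197)) = Rational(900000966527267789, 97824794320)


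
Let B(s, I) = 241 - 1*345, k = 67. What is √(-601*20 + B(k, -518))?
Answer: 2*I*√3031 ≈ 110.11*I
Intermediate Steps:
B(s, I) = -104 (B(s, I) = 241 - 345 = -104)
√(-601*20 + B(k, -518)) = √(-601*20 - 104) = √(-12020 - 104) = √(-12124) = 2*I*√3031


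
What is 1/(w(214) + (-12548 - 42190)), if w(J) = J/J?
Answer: -1/54737 ≈ -1.8269e-5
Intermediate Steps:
w(J) = 1
1/(w(214) + (-12548 - 42190)) = 1/(1 + (-12548 - 42190)) = 1/(1 - 54738) = 1/(-54737) = -1/54737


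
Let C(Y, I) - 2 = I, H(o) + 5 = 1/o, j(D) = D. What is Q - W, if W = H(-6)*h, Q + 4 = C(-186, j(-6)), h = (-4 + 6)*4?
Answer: 100/3 ≈ 33.333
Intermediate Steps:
h = 8 (h = 2*4 = 8)
H(o) = -5 + 1/o
C(Y, I) = 2 + I
Q = -8 (Q = -4 + (2 - 6) = -4 - 4 = -8)
W = -124/3 (W = (-5 + 1/(-6))*8 = (-5 - 1/6)*8 = -31/6*8 = -124/3 ≈ -41.333)
Q - W = -8 - 1*(-124/3) = -8 + 124/3 = 100/3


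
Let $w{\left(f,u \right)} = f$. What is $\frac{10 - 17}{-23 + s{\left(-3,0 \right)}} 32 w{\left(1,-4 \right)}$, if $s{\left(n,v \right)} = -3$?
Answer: $\frac{112}{13} \approx 8.6154$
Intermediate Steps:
$\frac{10 - 17}{-23 + s{\left(-3,0 \right)}} 32 w{\left(1,-4 \right)} = \frac{10 - 17}{-23 - 3} \cdot 32 \cdot 1 = - \frac{7}{-26} \cdot 32 \cdot 1 = \left(-7\right) \left(- \frac{1}{26}\right) 32 \cdot 1 = \frac{7}{26} \cdot 32 \cdot 1 = \frac{112}{13} \cdot 1 = \frac{112}{13}$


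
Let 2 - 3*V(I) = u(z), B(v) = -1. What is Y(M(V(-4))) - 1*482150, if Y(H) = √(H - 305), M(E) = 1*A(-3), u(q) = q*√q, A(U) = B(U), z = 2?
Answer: -482150 + 3*I*√34 ≈ -4.8215e+5 + 17.493*I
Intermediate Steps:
A(U) = -1
u(q) = q^(3/2)
V(I) = ⅔ - 2*√2/3
M(E) = -1 (M(E) = 1*(-1) = -1)
Y(H) = √(-305 + H)
Y(M(V(-4))) - 1*482150 = √(-305 - 1) - 1*482150 = √(-306) - 482150 = 3*I*√34 - 482150 = -482150 + 3*I*√34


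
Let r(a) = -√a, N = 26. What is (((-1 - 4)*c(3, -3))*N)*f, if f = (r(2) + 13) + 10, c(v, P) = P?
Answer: 8970 - 390*√2 ≈ 8418.5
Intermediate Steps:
f = 23 - √2 (f = (-√2 + 13) + 10 = (13 - √2) + 10 = 23 - √2 ≈ 21.586)
(((-1 - 4)*c(3, -3))*N)*f = (((-1 - 4)*(-3))*26)*(23 - √2) = (-5*(-3)*26)*(23 - √2) = (15*26)*(23 - √2) = 390*(23 - √2) = 8970 - 390*√2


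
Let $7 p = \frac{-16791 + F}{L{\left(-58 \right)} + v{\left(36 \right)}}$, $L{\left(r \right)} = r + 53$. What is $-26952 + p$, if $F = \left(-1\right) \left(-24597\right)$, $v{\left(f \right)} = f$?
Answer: $- \frac{5840778}{217} \approx -26916.0$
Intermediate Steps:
$L{\left(r \right)} = 53 + r$
$F = 24597$
$p = \frac{7806}{217}$ ($p = \frac{\left(-16791 + 24597\right) \frac{1}{\left(53 - 58\right) + 36}}{7} = \frac{7806 \frac{1}{-5 + 36}}{7} = \frac{7806 \cdot \frac{1}{31}}{7} = \frac{1}{7} \cdot \frac{7806}{31} = \frac{7806}{217} \approx 35.972$)
$-26952 + p = -26952 + \frac{7806}{217} = - \frac{5840778}{217}$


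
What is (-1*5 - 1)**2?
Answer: 36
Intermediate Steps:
(-1*5 - 1)**2 = (-5 - 1)**2 = (-6)**2 = 36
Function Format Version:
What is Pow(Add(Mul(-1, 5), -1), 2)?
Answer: 36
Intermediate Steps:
Pow(Add(Mul(-1, 5), -1), 2) = Pow(Add(-5, -1), 2) = Pow(-6, 2) = 36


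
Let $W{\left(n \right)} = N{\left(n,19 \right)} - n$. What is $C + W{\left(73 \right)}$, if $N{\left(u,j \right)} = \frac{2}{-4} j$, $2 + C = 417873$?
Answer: $\frac{835577}{2} \approx 4.1779 \cdot 10^{5}$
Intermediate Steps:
$C = 417871$ ($C = -2 + 417873 = 417871$)
$N{\left(u,j \right)} = - \frac{j}{2}$ ($N{\left(u,j \right)} = 2 \left(- \frac{1}{4}\right) j = - \frac{j}{2}$)
$W{\left(n \right)} = - \frac{19}{2} - n$ ($W{\left(n \right)} = \left(- \frac{1}{2}\right) 19 - n = - \frac{19}{2} - n$)
$C + W{\left(73 \right)} = 417871 - \frac{165}{2} = \frac{835577}{2}$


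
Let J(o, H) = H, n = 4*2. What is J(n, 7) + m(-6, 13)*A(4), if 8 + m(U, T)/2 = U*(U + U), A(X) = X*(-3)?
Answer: -1529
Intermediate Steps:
n = 8
A(X) = -3*X
m(U, T) = -16 + 4*U**2 (m(U, T) = -16 + 2*(U*(U + U)) = -16 + 2*(U*(2*U)) = -16 + 2*(2*U**2) = -16 + 4*U**2)
J(n, 7) + m(-6, 13)*A(4) = 7 + (-16 + 4*(-6)**2)*(-3*4) = 7 + (-16 + 4*36)*(-12) = 7 + (-16 + 144)*(-12) = 7 + 128*(-12) = 7 - 1536 = -1529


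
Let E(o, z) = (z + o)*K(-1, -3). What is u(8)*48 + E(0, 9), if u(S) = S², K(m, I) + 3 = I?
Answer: 3018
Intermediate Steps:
K(m, I) = -3 + I
E(o, z) = -6*o - 6*z (E(o, z) = (z + o)*(-3 - 3) = (o + z)*(-6) = -6*o - 6*z)
u(8)*48 + E(0, 9) = 8²*48 + (-6*0 - 6*9) = 64*48 + (0 - 54) = 3072 - 54 = 3018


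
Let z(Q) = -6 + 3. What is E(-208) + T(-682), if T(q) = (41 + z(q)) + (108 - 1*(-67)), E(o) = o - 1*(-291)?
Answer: 296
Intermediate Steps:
z(Q) = -3
E(o) = 291 + o (E(o) = o + 291 = 291 + o)
T(q) = 213 (T(q) = (41 - 3) + (108 - 1*(-67)) = 38 + (108 + 67) = 38 + 175 = 213)
E(-208) + T(-682) = (291 - 208) + 213 = 83 + 213 = 296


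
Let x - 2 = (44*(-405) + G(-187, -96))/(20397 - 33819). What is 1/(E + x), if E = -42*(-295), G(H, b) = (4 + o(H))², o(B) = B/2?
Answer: 53688/665340935 ≈ 8.0692e-5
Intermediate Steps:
o(B) = B/2 (o(B) = B*(½) = B/2)
G(H, b) = (4 + H/2)²
E = 12390
x = 146615/53688 (x = 2 + (44*(-405) + (8 - 187)²/4)/(20397 - 33819) = 2 + (-17820 + (¼)*(-179)²)/(-13422) = 2 + (-17820 + (¼)*32041)*(-1/13422) = 2 + (-17820 + 32041/4)*(-1/13422) = 2 - 39239/4*(-1/13422) = 2 + 39239/53688 = 146615/53688 ≈ 2.7309)
1/(E + x) = 1/(12390 + 146615/53688) = 1/(665340935/53688) = 53688/665340935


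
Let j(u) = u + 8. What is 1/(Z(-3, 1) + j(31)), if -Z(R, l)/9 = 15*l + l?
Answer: -1/105 ≈ -0.0095238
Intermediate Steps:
j(u) = 8 + u
Z(R, l) = -144*l (Z(R, l) = -9*(15*l + l) = -144*l)
1/(Z(-3, 1) + j(31)) = 1/(-144*1 + (8 + 31)) = 1/(-144 + 39) = 1/(-105) = -1/105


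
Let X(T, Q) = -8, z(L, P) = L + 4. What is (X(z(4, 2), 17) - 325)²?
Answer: 110889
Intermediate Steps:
z(L, P) = 4 + L
(X(z(4, 2), 17) - 325)² = (-8 - 325)² = (-333)² = 110889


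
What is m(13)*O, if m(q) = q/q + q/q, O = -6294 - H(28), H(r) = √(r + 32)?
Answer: -12588 - 4*√15 ≈ -12604.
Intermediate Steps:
H(r) = √(32 + r)
O = -6294 - 2*√15 (O = -6294 - √(32 + 28) = -6294 - √60 = -6294 - 2*√15 ≈ -6301.8)
m(q) = 2 (m(q) = 1 + 1 = 2)
m(13)*O = 2*(-6294 - 2*√15) = -12588 - 4*√15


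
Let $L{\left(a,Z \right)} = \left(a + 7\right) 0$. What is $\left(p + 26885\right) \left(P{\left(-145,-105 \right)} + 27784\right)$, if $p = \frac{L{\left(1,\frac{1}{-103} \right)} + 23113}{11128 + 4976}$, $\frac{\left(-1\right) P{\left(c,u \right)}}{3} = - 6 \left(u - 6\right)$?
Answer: $\frac{5582400219629}{8052} \approx 6.9329 \cdot 10^{8}$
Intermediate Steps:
$L{\left(a,Z \right)} = 0$ ($L{\left(a,Z \right)} = \left(7 + a\right) 0 = 0$)
$P{\left(c,u \right)} = -108 + 18 u$ ($P{\left(c,u \right)} = - 3 \left(- 6 \left(u - 6\right)\right) = - 3 \left(- 6 \left(-6 + u\right)\right) = - 3 \left(36 - 6 u\right) = -108 + 18 u$)
$p = \frac{23113}{16104}$ ($p = \frac{0 + 23113}{11128 + 4976} = \frac{23113}{16104} \approx 1.4352$)
$\left(p + 26885\right) \left(P{\left(-145,-105 \right)} + 27784\right) = \left(\frac{23113}{16104} + 26885\right) \left(\left(-108 + 18 \left(-105\right)\right) + 27784\right) = \frac{432979153 \left(\left(-108 - 1890\right) + 27784\right)}{16104} = \frac{432979153 \left(-1998 + 27784\right)}{16104} = \frac{432979153}{16104} \cdot 25786 = \frac{5582400219629}{8052}$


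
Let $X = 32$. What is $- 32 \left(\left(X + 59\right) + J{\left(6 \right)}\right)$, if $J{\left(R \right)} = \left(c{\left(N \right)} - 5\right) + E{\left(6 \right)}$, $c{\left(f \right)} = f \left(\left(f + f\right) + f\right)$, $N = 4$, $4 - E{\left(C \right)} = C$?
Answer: $-4224$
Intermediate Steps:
$E{\left(C \right)} = 4 - C$
$c{\left(f \right)} = 3 f^{2}$ ($c{\left(f \right)} = f \left(2 f + f\right) = f 3 f = 3 f^{2}$)
$J{\left(R \right)} = 41$ ($J{\left(R \right)} = \left(3 \cdot 4^{2} - 5\right) + \left(4 - 6\right) = \left(3 \cdot 16 - 5\right) + \left(4 - 6\right) = \left(48 - 5\right) - 2 = 43 - 2 = 41$)
$- 32 \left(\left(X + 59\right) + J{\left(6 \right)}\right) = - 32 \left(\left(32 + 59\right) + 41\right) = - 32 \left(91 + 41\right) = \left(-32\right) 132 = -4224$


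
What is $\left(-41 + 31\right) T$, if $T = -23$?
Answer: $230$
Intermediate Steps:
$\left(-41 + 31\right) T = \left(-41 + 31\right) \left(-23\right) = \left(-10\right) \left(-23\right) = 230$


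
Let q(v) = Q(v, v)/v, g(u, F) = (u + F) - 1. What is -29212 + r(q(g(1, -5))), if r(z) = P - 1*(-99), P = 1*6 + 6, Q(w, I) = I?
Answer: -29101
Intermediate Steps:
g(u, F) = -1 + F + u (g(u, F) = (F + u) - 1 = -1 + F + u)
P = 12 (P = 6 + 6 = 12)
q(v) = 1 (q(v) = v/v = 1)
r(z) = 111 (r(z) = 12 - 1*(-99) = 12 + 99 = 111)
-29212 + r(q(g(1, -5))) = -29212 + 111 = -29101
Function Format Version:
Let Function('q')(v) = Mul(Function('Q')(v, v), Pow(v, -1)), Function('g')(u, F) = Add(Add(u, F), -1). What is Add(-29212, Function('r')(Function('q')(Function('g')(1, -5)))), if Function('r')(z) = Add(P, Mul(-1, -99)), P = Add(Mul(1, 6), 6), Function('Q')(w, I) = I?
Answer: -29101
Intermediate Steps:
Function('g')(u, F) = Add(-1, F, u) (Function('g')(u, F) = Add(Add(F, u), -1) = Add(-1, F, u))
P = 12 (P = Add(6, 6) = 12)
Function('q')(v) = 1 (Function('q')(v) = Mul(v, Pow(v, -1)) = 1)
Function('r')(z) = 111 (Function('r')(z) = Add(12, Mul(-1, -99)) = Add(12, 99) = 111)
Add(-29212, Function('r')(Function('q')(Function('g')(1, -5)))) = Add(-29212, 111) = -29101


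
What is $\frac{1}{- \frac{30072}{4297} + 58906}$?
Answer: $\frac{4297}{253089010} \approx 1.6978 \cdot 10^{-5}$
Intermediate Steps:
$\frac{1}{- \frac{30072}{4297} + 58906} = \frac{1}{\frac{253089010}{4297}} = \frac{4297}{253089010}$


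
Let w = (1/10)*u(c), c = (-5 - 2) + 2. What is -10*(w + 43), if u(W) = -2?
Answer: -428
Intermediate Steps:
c = -5 (c = -7 + 2 = -5)
w = -1/5 (w = (1/10)*(-2) = -1/5 ≈ -0.20000)
-10*(w + 43) = -10*(-1/5 + 43) = -10*214/5 = -428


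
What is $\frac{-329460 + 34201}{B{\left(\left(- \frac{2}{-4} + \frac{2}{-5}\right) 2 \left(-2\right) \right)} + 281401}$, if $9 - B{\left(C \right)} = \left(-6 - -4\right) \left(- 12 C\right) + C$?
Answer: $- \frac{295259}{281420} \approx -1.0492$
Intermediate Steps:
$B{\left(C \right)} = 9 - 25 C$ ($B{\left(C \right)} = 9 - \left(\left(-6 - -4\right) \left(- 12 C\right) + C\right) = 9 - \left(\left(-6 + 4\right) \left(- 12 C\right) + C\right) = 9 - \left(- 2 \left(- 12 C\right) + C\right) = 9 - \left(24 C + C\right) = 9 - 25 C$)
$\frac{-329460 + 34201}{B{\left(\left(- \frac{2}{-4} + \frac{2}{-5}\right) 2 \left(-2\right) \right)} + 281401} = \frac{-329460 + 34201}{\left(9 - 25 \left(- \frac{2}{-4} + \frac{2}{-5}\right) 2 \left(-2\right)\right) + 281401} = - \frac{295259}{\left(9 - 25 \left(\left(-2\right) \left(- \frac{1}{4}\right) + 2 \left(- \frac{1}{5}\right)\right) 2 \left(-2\right)\right) + 281401} = - \frac{295259}{\left(9 - 25 \left(\frac{1}{2} - \frac{2}{5}\right) 2 \left(-2\right)\right) + 281401} = - \frac{295259}{\left(9 - 25 \cdot \frac{1}{10} \cdot 2 \left(-2\right)\right) + 281401} = - \frac{295259}{\left(9 - 25 \cdot \frac{1}{5} \left(-2\right)\right) + 281401} = - \frac{295259}{\left(9 - -10\right) + 281401} = - \frac{295259}{\left(9 + 10\right) + 281401} = - \frac{295259}{19 + 281401} = - \frac{295259}{281420}$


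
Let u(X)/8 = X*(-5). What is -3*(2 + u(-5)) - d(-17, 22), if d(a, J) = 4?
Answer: -610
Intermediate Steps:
u(X) = -40*X (u(X) = 8*(X*(-5)) = 8*(-5*X) = -40*X)
-3*(2 + u(-5)) - d(-17, 22) = -3*(2 - 40*(-5)) - 1*4 = -3*(2 + 200) - 4 = -3*202 - 4 = -606 - 4 = -610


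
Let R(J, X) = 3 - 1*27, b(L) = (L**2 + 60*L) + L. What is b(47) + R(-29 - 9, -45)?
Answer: 5052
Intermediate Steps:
b(L) = L**2 + 61*L
R(J, X) = -24 (R(J, X) = 3 - 27 = -24)
b(47) + R(-29 - 9, -45) = 47*(61 + 47) - 24 = 47*108 - 24 = 5076 - 24 = 5052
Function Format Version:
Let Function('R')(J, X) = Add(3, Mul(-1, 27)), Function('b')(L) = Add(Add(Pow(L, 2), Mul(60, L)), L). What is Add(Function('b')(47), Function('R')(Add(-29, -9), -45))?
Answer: 5052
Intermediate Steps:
Function('b')(L) = Add(Pow(L, 2), Mul(61, L))
Function('R')(J, X) = -24 (Function('R')(J, X) = Add(3, -27) = -24)
Add(Function('b')(47), Function('R')(Add(-29, -9), -45)) = Add(Mul(47, Add(61, 47)), -24) = Add(Mul(47, 108), -24) = Add(5076, -24) = 5052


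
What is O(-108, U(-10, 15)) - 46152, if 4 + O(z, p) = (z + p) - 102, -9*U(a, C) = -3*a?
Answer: -139108/3 ≈ -46369.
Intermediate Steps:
U(a, C) = a/3 (U(a, C) = -(-1)*a/3 = a/3)
O(z, p) = -106 + p + z (O(z, p) = -4 + ((z + p) - 102) = -4 + ((p + z) - 102) = -4 + (-102 + p + z) = -106 + p + z)
O(-108, U(-10, 15)) - 46152 = (-106 + (1/3)*(-10) - 108) - 46152 = (-106 - 10/3 - 108) - 46152 = -652/3 - 46152 = -139108/3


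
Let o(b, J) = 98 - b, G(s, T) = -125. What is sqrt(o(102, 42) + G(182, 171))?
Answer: I*sqrt(129) ≈ 11.358*I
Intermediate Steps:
sqrt(o(102, 42) + G(182, 171)) = sqrt((98 - 1*102) - 125) = sqrt((98 - 102) - 125) = sqrt(-4 - 125) = sqrt(-129) = I*sqrt(129)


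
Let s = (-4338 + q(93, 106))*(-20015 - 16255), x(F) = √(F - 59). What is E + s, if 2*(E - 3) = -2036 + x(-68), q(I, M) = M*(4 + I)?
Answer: -215589895 + I*√127/2 ≈ -2.1559e+8 + 5.6347*I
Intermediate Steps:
x(F) = √(-59 + F)
E = -1015 + I*√127/2 (E = 3 + (-2036 + √(-59 - 68))/2 = 3 + (-2036 + √(-127))/2 = 3 + (-2036 + I*√127)/2 = 3 + (-1018 + I*√127/2) = -1015 + I*√127/2 ≈ -1015.0 + 5.6347*I)
s = -215588880 (s = (-4338 + 106*(4 + 93))*(-20015 - 16255) = (-4338 + 106*97)*(-36270) = (-4338 + 10282)*(-36270) = 5944*(-36270) = -215588880)
E + s = (-1015 + I*√127/2) - 215588880 = -215589895 + I*√127/2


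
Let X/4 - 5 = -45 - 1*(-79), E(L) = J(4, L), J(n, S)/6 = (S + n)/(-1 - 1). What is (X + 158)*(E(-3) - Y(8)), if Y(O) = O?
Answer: -3454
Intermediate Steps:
J(n, S) = -3*S - 3*n (J(n, S) = 6*((S + n)/(-1 - 1)) = 6*((S + n)/(-2)) = 6*((S + n)*(-1/2)) = 6*(-S/2 - n/2) = -3*S - 3*n)
E(L) = -12 - 3*L (E(L) = -3*L - 3*4 = -3*L - 12 = -12 - 3*L)
X = 156 (X = 20 + 4*(-45 - 1*(-79)) = 20 + 4*(-45 + 79) = 20 + 4*34 = 20 + 136 = 156)
(X + 158)*(E(-3) - Y(8)) = (156 + 158)*((-12 - 3*(-3)) - 1*8) = 314*((-12 + 9) - 8) = 314*(-3 - 8) = 314*(-11) = -3454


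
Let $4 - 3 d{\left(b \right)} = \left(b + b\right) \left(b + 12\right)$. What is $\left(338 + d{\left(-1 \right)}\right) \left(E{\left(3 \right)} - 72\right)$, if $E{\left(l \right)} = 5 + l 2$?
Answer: $- \frac{63440}{3} \approx -21147.0$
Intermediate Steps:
$E{\left(l \right)} = 5 + 2 l$
$d{\left(b \right)} = \frac{4}{3} - \frac{2 b \left(12 + b\right)}{3}$ ($d{\left(b \right)} = \frac{4}{3} - \frac{\left(b + b\right) \left(b + 12\right)}{3} = \frac{4}{3} - \frac{2 b \left(12 + b\right)}{3}$)
$\left(338 + d{\left(-1 \right)}\right) \left(E{\left(3 \right)} - 72\right) = \left(338 - \left(- \frac{28}{3} + \frac{2}{3}\right)\right) \left(\left(5 + 2 \cdot 3\right) - 72\right) = \left(338 + \left(\frac{4}{3} + 8 - \frac{2}{3}\right)\right) \left(\left(5 + 6\right) - 72\right) = \left(338 + \left(\frac{4}{3} + 8 - \frac{2}{3}\right)\right) \left(11 - 72\right) = \left(338 + \frac{26}{3}\right) \left(-61\right) = \frac{1040}{3} \left(-61\right) = - \frac{63440}{3}$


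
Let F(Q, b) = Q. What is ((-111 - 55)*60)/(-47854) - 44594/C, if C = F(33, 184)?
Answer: -96985118/71781 ≈ -1351.1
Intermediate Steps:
C = 33
((-111 - 55)*60)/(-47854) - 44594/C = ((-111 - 55)*60)/(-47854) - 44594/33 = -166*60*(-1/47854) - 44594*1/33 = -9960*(-1/47854) - 4054/3 = 4980/23927 - 4054/3 = -96985118/71781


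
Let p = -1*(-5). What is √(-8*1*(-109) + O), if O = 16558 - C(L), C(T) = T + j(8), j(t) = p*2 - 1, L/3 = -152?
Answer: √17877 ≈ 133.70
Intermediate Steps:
p = 5
L = -456 (L = 3*(-152) = -456)
j(t) = 9 (j(t) = 5*2 - 1 = 10 - 1 = 9)
C(T) = 9 + T (C(T) = T + 9 = 9 + T)
O = 17005 (O = 16558 - (9 - 456) = 16558 - 1*(-447) = 16558 + 447 = 17005)
√(-8*1*(-109) + O) = √(-8*1*(-109) + 17005) = √(-8*(-109) + 17005) = √(872 + 17005) = √17877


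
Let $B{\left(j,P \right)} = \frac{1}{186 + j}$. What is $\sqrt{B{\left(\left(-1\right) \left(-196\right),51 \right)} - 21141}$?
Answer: $\frac{i \sqrt{3084978902}}{382} \approx 145.4 i$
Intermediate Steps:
$\sqrt{B{\left(\left(-1\right) \left(-196\right),51 \right)} - 21141} = \sqrt{\frac{1}{186 - -196} - 21141} = \sqrt{\frac{1}{186 + 196} - 21141} = \sqrt{\frac{1}{382} - 21141} = \sqrt{- \frac{8075861}{382}} = \frac{i \sqrt{3084978902}}{382}$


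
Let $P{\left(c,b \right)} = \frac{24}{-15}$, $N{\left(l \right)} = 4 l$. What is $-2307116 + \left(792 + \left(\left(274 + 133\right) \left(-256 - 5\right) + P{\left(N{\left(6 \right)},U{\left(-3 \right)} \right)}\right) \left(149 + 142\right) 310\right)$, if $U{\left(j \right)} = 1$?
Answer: $-9585188330$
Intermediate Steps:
$P{\left(c,b \right)} = - \frac{8}{5}$ ($P{\left(c,b \right)} = 24 \left(- \frac{1}{15}\right) = - \frac{8}{5}$)
$-2307116 + \left(792 + \left(\left(274 + 133\right) \left(-256 - 5\right) + P{\left(N{\left(6 \right)},U{\left(-3 \right)} \right)}\right) \left(149 + 142\right) 310\right) = -2307116 + \left(792 + \left(\left(274 + 133\right) \left(-256 - 5\right) - \frac{8}{5}\right) \left(149 + 142\right) 310\right) = -2307116 + \left(792 + \left(407 \left(-261\right) - \frac{8}{5}\right) 291 \cdot 310\right) = -2307116 + \left(792 + \left(-106227 - \frac{8}{5}\right) 291 \cdot 310\right) = -2307116 + \left(792 + \left(- \frac{531143}{5}\right) 291 \cdot 310\right) = -2307116 + \left(792 - 9582882006\right) = -2307116 - 9582881214 = -9585188330$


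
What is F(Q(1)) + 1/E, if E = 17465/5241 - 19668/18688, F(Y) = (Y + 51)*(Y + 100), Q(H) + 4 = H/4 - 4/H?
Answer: 3564186970503/893223728 ≈ 3990.3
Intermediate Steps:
Q(H) = -4 - 4/H + H/4 (Q(H) = -4 + (H/4 - 4/H) = -4 + (-4/H + H/4) = -4 - 4/H + H/4)
F(Y) = (51 + Y)*(100 + Y)
E = 55826483/24485952 (E = 17465*(1/5241) - 19668*1/18688 = 17465/5241 - 4917/4672 = 55826483/24485952 ≈ 2.2799)
F(Q(1)) + 1/E = (5100 + (-4 - 4/1 + (¼)*1)² + 151*(-4 - 4/1 + (¼)*1)) + 1/(55826483/24485952) = (5100 + (-4 - 4*1 + ¼)² + 151*(-4 - 4*1 + ¼)) + 24485952/55826483 = (5100 + (-4 - 4 + ¼)² + 151*(-4 - 4 + ¼)) + 24485952/55826483 = (5100 + (-31/4)² + 151*(-31/4)) + 24485952/55826483 = (5100 + 961/16 - 4681/4) + 24485952/55826483 = 63837/16 + 24485952/55826483 = 3564186970503/893223728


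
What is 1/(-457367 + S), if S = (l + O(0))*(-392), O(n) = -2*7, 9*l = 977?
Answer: -9/4449895 ≈ -2.0225e-6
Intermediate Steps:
l = 977/9 (l = (1/9)*977 = 977/9 ≈ 108.56)
O(n) = -14
S = -333592/9 (S = (977/9 - 14)*(-392) = (851/9)*(-392) = -333592/9 ≈ -37066.)
1/(-457367 + S) = 1/(-457367 - 333592/9) = 1/(-4449895/9) = -9/4449895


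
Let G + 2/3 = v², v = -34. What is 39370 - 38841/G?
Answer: 136339897/3466 ≈ 39336.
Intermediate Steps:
G = 3466/3 (G = -⅔ + (-34)² = -⅔ + 1156 = 3466/3 ≈ 1155.3)
39370 - 38841/G = 39370 - 38841/3466/3 = 39370 - 38841*3/3466 = 39370 - 116523/3466 = 136339897/3466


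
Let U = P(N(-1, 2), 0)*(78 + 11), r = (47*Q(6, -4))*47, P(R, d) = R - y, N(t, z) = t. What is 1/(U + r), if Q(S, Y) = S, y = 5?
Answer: 1/12720 ≈ 7.8616e-5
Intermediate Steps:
P(R, d) = -5 + R (P(R, d) = R - 1*5 = R - 5 = -5 + R)
r = 13254 (r = (47*6)*47 = 282*47 = 13254)
U = -534 (U = (-5 - 1)*(78 + 11) = -6*89 = -534)
1/(U + r) = 1/(-534 + 13254) = 1/12720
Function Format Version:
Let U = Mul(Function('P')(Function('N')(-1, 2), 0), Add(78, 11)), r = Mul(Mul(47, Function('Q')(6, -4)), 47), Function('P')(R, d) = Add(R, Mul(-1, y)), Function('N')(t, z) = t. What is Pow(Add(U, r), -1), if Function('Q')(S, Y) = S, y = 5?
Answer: Rational(1, 12720) ≈ 7.8616e-5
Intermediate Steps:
Function('P')(R, d) = Add(-5, R) (Function('P')(R, d) = Add(R, Mul(-1, 5)) = Add(R, -5) = Add(-5, R))
r = 13254 (r = Mul(Mul(47, 6), 47) = Mul(282, 47) = 13254)
U = -534 (U = Mul(Add(-5, -1), Add(78, 11)) = Mul(-6, 89) = -534)
Pow(Add(U, r), -1) = Pow(Add(-534, 13254), -1) = Pow(12720, -1) = Rational(1, 12720)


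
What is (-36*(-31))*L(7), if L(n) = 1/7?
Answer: 1116/7 ≈ 159.43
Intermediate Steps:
L(n) = ⅐
(-36*(-31))*L(7) = -36*(-31)*(⅐) = 1116*(⅐) = 1116/7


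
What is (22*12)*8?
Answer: 2112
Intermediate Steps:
(22*12)*8 = 264*8 = 2112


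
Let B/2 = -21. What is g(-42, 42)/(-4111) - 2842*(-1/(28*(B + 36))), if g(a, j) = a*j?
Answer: -813365/49332 ≈ -16.488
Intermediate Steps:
B = -42 (B = 2*(-21) = -42)
g(-42, 42)/(-4111) - 2842*(-1/(28*(B + 36))) = -42*42/(-4111) - 2842*(-1/(28*(-42 + 36))) = -1764*(-1/4111) - 2842/((-6*(-28))) = 1764/4111 - 2842/168 = 1764/4111 - 2842*1/168 = 1764/4111 - 203/12 = -813365/49332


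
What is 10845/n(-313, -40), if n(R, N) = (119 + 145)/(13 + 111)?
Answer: 112065/22 ≈ 5093.9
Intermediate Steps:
n(R, N) = 66/31 (n(R, N) = 264/124 = 264*(1/124) = 66/31)
10845/n(-313, -40) = 10845/(66/31) = 10845*(31/66) = 112065/22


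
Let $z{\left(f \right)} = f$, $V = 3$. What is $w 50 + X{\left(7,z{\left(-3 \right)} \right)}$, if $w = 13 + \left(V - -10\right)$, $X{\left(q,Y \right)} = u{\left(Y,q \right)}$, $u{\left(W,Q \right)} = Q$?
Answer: $1307$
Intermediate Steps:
$X{\left(q,Y \right)} = q$
$w = 26$ ($w = 13 + \left(3 - -10\right) = 13 + \left(3 + 10\right) = 13 + 13 = 26$)
$w 50 + X{\left(7,z{\left(-3 \right)} \right)} = 26 \cdot 50 + 7 = 1300 + 7 = 1307$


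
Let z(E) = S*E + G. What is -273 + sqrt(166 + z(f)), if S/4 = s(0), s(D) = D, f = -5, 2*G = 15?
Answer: -273 + sqrt(694)/2 ≈ -259.83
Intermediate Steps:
G = 15/2 (G = (1/2)*15 = 15/2 ≈ 7.5000)
S = 0 (S = 4*0 = 0)
z(E) = 15/2 (z(E) = 0*E + 15/2 = 0 + 15/2 = 15/2)
-273 + sqrt(166 + z(f)) = -273 + sqrt(166 + 15/2) = -273 + sqrt(347/2) = -273 + sqrt(694)/2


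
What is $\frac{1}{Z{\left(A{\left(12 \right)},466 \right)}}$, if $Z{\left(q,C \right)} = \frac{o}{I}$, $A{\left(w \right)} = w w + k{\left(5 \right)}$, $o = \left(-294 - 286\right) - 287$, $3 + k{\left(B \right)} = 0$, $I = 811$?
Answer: $- \frac{811}{867} \approx -0.93541$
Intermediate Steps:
$k{\left(B \right)} = -3$ ($k{\left(B \right)} = -3 + 0 = -3$)
$o = -867$ ($o = -580 - 287 = -867$)
$A{\left(w \right)} = -3 + w^{2}$ ($A{\left(w \right)} = w w - 3 = w^{2} - 3 = -3 + w^{2}$)
$Z{\left(q,C \right)} = - \frac{867}{811}$
$\frac{1}{Z{\left(A{\left(12 \right)},466 \right)}} = \frac{1}{- \frac{867}{811}} = - \frac{811}{867}$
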